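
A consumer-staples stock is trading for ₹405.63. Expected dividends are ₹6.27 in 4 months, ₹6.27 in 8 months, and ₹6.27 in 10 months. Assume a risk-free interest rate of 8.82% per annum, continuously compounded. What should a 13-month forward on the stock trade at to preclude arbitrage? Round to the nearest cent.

₹426.69

PV(dividends) I = 6.27·e^(−0.0882·4/12) + 6.27·e^(−0.0882·8/12) + 6.27·e^(−0.0882·10/12)
I = 6.0883 + 5.9120 + 5.8257 = 17.8260
F = (S − I)·e^(rT) = (405.63 − 17.8260) · e^(0.0882·13/12)
= 387.8040 · e^0.095550 = 387.8040 × 1.100264 = ₹426.69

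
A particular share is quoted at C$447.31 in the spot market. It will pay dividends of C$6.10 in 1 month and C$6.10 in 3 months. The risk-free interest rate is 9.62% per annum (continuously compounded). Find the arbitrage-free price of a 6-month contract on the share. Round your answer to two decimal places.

PV(dividends) I = 6.10·e^(−0.0962·1/12) + 6.10·e^(−0.0962·3/12)
I = 6.0513 + 5.9550 = 12.0063
F = (S − I)·e^(rT) = (447.31 − 12.0063) · e^(0.0962·6/12)
= 435.3037 · e^0.048100 = 435.3037 × 1.049276 = C$456.75

C$456.75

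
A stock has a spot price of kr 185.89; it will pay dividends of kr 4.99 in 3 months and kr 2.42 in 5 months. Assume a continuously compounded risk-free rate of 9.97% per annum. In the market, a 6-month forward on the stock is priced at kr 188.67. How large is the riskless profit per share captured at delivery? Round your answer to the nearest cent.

kr 0.83 per share

PV(dividends) I = 4.99·e^(−0.0997·3/12) + 2.42·e^(−0.0997·5/12) = 7.1887
Fair forward F* = (S − I)·e^(rT) = (185.89 − 7.1887)·e^0.049850 = 178.7013 × 1.051113 = 187.8353
Market kr 188.67 > fair 187.8353: forward overpriced → cash-and-carry (borrow at r, buy the stock and collect the dividends, short the forward).
Profit at T = |F_mkt − F*| = |188.67 − 187.8353| = kr 0.83 per share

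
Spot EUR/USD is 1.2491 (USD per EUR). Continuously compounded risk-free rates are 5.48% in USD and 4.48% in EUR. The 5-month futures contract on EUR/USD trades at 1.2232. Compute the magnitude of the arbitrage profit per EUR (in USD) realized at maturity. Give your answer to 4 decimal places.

0.0311 per EUR (in USD)

Fair futures: F* = S·e^(carry·T), with carry = (r_USD − r_EUR) = 0.0548 − 0.0448 = 0.0100
F* = 1.2491 · e^(0.0100 × 5/12) = 1.2491 · e^0.004167 = 1.2491 × 1.004176 = 1.2543
Market 1.2232 < fair 1.2543: forward underpriced → reverse cash-and-carry (short spot, go long the forward).
At maturity, profit = |F_mkt − F*| = |1.2232 − 1.2543| = 0.0311 per EUR (in USD)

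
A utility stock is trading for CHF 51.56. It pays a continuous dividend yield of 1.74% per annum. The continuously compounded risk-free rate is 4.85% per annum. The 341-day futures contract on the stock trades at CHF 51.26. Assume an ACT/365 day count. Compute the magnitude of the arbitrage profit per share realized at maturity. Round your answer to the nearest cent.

CHF 1.82 per share

Fair futures: F* = S·e^(carry·T), with carry = (r − q) = 0.0485 − 0.0174 = 0.0311
F* = 51.56 · e^(0.0311 × 341/365) = 51.56 · e^0.029055 = 51.56 × 1.029481 = CHF 53.0800
Market CHF 51.26 < fair CHF 53.0800: forward underpriced → reverse cash-and-carry (short spot, go long the forward).
At maturity, profit = |F_mkt − F*| = |51.26 − 53.0800| = CHF 1.82 per share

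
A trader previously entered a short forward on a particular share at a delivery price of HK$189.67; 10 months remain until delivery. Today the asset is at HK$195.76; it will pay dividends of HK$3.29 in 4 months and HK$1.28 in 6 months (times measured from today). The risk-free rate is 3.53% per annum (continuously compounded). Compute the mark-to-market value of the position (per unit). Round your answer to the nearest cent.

-HK$7.08

PV(remaining dividends) I = 3.29·e^(−0.0353·4/12) + 1.28·e^(−0.0353·6/12) = 4.5091
Current forward F = (S − I)·e^(rT) = (195.76 − 4.5091)·e^(0.0353·10/12) = 191.2509 × 1.029854 = 196.9605
Value (long) = (F − K)·e^(−rT) = (196.9605 − 189.67) × 0.971012 = 7.0792
Short position value = −(long value) = -HK$7.08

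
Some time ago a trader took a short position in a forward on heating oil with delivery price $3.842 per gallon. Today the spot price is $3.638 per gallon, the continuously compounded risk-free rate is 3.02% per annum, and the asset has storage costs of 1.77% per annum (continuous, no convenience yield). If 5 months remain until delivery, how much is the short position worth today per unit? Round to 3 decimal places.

$0.129 per gallon

Current fair forward for the remaining 5 months: F = S·e^((r + u)·T), (r + u) = 0.0302 + 0.0177 = 0.0479
F = 3.638 · e^(0.0479 × 5/12) = 3.638 × 1.020159 = 3.7113
Value of long forward = (F − K)·e^(−rT) = (3.7113 − 3.842) · e^(−0.0302·5/12)
= -0.1307 × 0.987496 = -0.129
Short position value = −(long value) = $0.129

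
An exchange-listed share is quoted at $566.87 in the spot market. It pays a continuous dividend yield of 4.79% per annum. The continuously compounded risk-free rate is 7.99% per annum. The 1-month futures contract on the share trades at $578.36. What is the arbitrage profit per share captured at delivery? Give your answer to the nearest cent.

Fair futures: F* = S·e^(carry·T), with carry = (r − q) = 0.0799 − 0.0479 = 0.0320
F* = 566.87 · e^(0.0320 × 1/12) = 566.87 · e^0.002667 = 566.87 × 1.002671 = $568.3841
Market $578.36 > fair $568.3841: forward overpriced → cash-and-carry (buy spot, short the forward).
At maturity, profit = |F_mkt − F*| = |578.36 − 568.3841| = $9.98 per share

$9.98 per share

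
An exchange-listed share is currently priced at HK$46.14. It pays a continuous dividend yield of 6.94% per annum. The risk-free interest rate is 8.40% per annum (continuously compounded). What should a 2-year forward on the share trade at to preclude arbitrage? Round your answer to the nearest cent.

HK$47.51

F = S·e^((r − q)T) = 46.14 · e^((0.0840 − 0.0694) × 2)
= 46.14 · e^0.029200 = 46.14 × 1.029630
F = HK$47.51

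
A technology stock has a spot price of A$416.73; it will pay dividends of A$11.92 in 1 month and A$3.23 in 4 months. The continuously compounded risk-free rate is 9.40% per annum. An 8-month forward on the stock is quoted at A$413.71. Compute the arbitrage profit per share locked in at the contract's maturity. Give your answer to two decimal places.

PV(dividends) I = 11.92·e^(−0.0940·1/12) + 3.23·e^(−0.0940·4/12) = 14.9574
Fair forward F* = (S − I)·e^(rT) = (416.73 − 14.9574)·e^0.062667 = 401.7726 × 1.064672 = 427.7560
Market A$413.71 < fair 427.7560: forward underpriced → reverse cash-and-carry (short the stock, invest proceeds at r, pay the dividends, go long the forward).
Profit at T = |F_mkt − F*| = |413.71 − 427.7560| = A$14.05 per share

A$14.05 per share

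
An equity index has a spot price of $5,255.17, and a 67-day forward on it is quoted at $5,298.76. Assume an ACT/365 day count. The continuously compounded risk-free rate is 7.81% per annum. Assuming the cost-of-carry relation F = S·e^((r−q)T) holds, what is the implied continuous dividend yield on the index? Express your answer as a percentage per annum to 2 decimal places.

From F = S·e^((r−q)T): (r − q) = ln(F/S)/T
ln(5298.76/5255.17) = ln(1.008295) = 0.008261
(r − q) = 0.008261 / (67/365) = 0.045004
q = r − ln(F/S)/T = 0.0781 − 0.045004 = 0.033096
q = 3.31%

3.31%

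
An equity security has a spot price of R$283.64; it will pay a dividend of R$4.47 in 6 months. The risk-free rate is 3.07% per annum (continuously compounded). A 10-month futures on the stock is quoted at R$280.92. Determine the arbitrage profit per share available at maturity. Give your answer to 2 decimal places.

PV(dividends) I = 4.47·e^(−0.0307·6/12) = 4.4019
Fair futures F* = (S − I)·e^(rT) = (283.64 − 4.4019)·e^0.025583 = 279.2381 × 1.025913 = 286.4740
Market R$280.92 < fair 286.4740: forward underpriced → reverse cash-and-carry (short the stock, invest proceeds at r, pay the dividends, go long the forward).
Profit at T = |F_mkt − F*| = |280.92 − 286.4740| = R$5.55 per share

R$5.55 per share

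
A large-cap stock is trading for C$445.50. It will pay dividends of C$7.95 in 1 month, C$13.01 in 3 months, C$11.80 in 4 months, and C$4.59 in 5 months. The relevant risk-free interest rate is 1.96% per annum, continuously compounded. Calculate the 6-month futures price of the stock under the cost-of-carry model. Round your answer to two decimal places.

C$412.36

PV(dividends) I = 7.95·e^(−0.0196·1/12) + 13.01·e^(−0.0196·3/12) + 11.80·e^(−0.0196·4/12) + 4.59·e^(−0.0196·5/12)
I = 7.9370 + 12.9464 + 11.7232 + 4.5527 = 37.1593
F = (S − I)·e^(rT) = (445.50 − 37.1593) · e^(0.0196·6/12)
= 408.3407 · e^0.009800 = 408.3407 × 1.009848 = C$412.36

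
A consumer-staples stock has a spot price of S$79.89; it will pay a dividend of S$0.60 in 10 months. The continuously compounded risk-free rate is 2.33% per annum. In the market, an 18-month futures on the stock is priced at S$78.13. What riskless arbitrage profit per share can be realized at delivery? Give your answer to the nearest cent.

PV(dividends) I = 0.60·e^(−0.0233·10/12) = 0.5885
Fair futures F* = (S − I)·e^(rT) = (79.89 − 0.5885)·e^0.034950 = 79.3015 × 1.035568 = 82.1221
Market S$78.13 < fair 82.1221: forward underpriced → reverse cash-and-carry (short the stock, invest proceeds at r, pay the dividends, go long the forward).
Profit at T = |F_mkt − F*| = |78.13 − 82.1221| = S$3.99 per share

S$3.99 per share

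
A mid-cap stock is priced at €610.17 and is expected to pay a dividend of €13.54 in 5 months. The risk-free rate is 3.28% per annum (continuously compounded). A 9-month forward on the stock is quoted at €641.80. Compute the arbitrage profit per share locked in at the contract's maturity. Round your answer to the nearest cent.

€30.12 per share

PV(dividends) I = 13.54·e^(−0.0328·5/12) = 13.3562
Fair forward F* = (S − I)·e^(rT) = (610.17 − 13.3562)·e^0.024600 = 596.8138 × 1.024905 = 611.6774
Market €641.80 > fair 611.6774: forward overpriced → cash-and-carry (borrow at r, buy the stock and collect the dividends, short the forward).
Profit at T = |F_mkt − F*| = |641.80 − 611.6774| = €30.12 per share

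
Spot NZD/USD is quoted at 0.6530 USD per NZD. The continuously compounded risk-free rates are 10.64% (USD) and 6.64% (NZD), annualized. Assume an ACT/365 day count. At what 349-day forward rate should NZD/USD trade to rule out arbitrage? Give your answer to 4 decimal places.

F = S·e^((r_USD − r_NZD)T) = 0.6530 · e^((0.1064 − 0.0664) × 349/365)
= 0.6530 · e^0.038247 = 0.6530 × 1.038988
F = 0.6785 USD per NZD

0.6785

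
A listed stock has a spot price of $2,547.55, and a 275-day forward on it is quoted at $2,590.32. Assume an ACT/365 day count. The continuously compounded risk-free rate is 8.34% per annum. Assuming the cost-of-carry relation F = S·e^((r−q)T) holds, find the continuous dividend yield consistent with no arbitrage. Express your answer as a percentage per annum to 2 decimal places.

6.13%

From F = S·e^((r−q)T): (r − q) = ln(F/S)/T
ln(2590.32/2547.55) = ln(1.016789) = 0.016650
(r − q) = 0.016650 / (275/365) = 0.022099
q = r − ln(F/S)/T = 0.0834 − 0.022099 = 0.061301
q = 6.13%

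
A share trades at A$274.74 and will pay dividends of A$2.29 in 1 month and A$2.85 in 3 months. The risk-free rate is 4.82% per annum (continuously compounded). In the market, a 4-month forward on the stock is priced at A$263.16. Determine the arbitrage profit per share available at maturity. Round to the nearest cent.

A$10.85 per share

PV(dividends) I = 2.29·e^(−0.0482·1/12) + 2.85·e^(−0.0482·3/12) = 5.0967
Fair forward F* = (S − I)·e^(rT) = (274.74 − 5.0967)·e^0.016067 = 269.6433 × 1.016197 = 274.0107
Market A$263.16 < fair 274.0107: forward underpriced → reverse cash-and-carry (short the stock, invest proceeds at r, pay the dividends, go long the forward).
Profit at T = |F_mkt − F*| = |263.16 − 274.0107| = A$10.85 per share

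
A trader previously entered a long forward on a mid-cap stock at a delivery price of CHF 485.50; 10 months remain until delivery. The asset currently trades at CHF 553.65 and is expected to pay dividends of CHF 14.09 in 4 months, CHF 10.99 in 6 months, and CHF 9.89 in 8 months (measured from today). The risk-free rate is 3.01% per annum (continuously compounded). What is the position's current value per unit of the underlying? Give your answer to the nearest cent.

PV(remaining dividends) I = 14.09·e^(−0.0301·4/12) + 10.99·e^(−0.0301·6/12) + 9.89·e^(−0.0301·8/12) = 34.4687
Current forward F = (S − I)·e^(rT) = (553.65 − 34.4687)·e^(0.0301·10/12) = 519.1813 × 1.025401 = 532.3690
Value (long) = (F − K)·e^(−rT) = (532.3690 − 485.50) × 0.975229 = 45.7080
Value = CHF 45.71

CHF 45.71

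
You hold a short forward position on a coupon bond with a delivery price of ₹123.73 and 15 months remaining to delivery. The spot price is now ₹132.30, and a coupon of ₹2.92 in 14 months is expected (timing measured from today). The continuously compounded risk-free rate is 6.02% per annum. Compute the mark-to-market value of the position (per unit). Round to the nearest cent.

PV(remaining coupons) I = 2.92·e^(−0.0602·14/12) = 2.7220
Current forward F = (S − I)·e^(rT) = (132.30 − 2.7220)·e^(0.0602·15/12) = 129.5780 × 1.078154 = 139.7050
Value (long) = (F − K)·e^(−rT) = (139.7050 − 123.73) × 0.927512 = 14.8170
Short position value = −(long value) = -₹14.82

-₹14.82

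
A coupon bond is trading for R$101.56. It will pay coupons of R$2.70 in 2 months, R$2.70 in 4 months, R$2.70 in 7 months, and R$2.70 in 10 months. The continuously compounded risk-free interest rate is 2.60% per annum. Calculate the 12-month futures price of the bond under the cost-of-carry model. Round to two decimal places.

R$93.29

PV(coupons) I = 2.70·e^(−0.0260·2/12) + 2.70·e^(−0.0260·4/12) + 2.70·e^(−0.0260·7/12) + 2.70·e^(−0.0260·10/12)
I = 2.6883 + 2.6767 + 2.6594 + 2.6421 = 10.6665
F = (S − I)·e^(rT) = (101.56 − 10.6665) · e^(0.0260·12/12)
= 90.8935 · e^0.026000 = 90.8935 × 1.026341 = R$93.29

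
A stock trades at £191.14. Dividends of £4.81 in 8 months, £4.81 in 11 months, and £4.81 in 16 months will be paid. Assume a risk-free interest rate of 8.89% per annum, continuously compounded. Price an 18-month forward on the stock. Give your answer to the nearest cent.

£203.28

PV(dividends) I = 4.81·e^(−0.0889·8/12) + 4.81·e^(−0.0889·11/12) + 4.81·e^(−0.0889·16/12)
I = 4.5332 + 4.4336 + 4.2723 = 13.2391
F = (S − I)·e^(rT) = (191.14 − 13.2391) · e^(0.0889·18/12)
= 177.9009 · e^0.133350 = 177.9009 × 1.142650 = £203.28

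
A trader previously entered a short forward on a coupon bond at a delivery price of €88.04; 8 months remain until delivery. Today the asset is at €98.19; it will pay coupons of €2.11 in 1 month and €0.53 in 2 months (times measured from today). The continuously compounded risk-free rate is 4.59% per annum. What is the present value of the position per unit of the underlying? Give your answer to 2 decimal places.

-€10.18

PV(remaining coupons) I = 2.11·e^(−0.0459·1/12) + 0.53·e^(−0.0459·2/12) = 2.6279
Current forward F = (S − I)·e^(rT) = (98.19 − 2.6279)·e^(0.0459·8/12) = 95.5621 × 1.031073 = 98.5315
Value (long) = (F − K)·e^(−rT) = (98.5315 − 88.04) × 0.969863 = 10.1753
Short position value = −(long value) = -€10.18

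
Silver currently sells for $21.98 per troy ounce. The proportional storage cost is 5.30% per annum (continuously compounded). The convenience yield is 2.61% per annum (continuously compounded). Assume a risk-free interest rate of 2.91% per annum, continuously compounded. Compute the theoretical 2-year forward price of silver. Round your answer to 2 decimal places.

$24.58 per troy ounce

Net carry = r + u − y = 0.0291 + 0.0530 − 0.0261 = 0.0560
F = S·e^((r+u−y)T) = 21.98 · e^(0.0560 × 2) = 21.98 · e^0.112000
= 21.98 × 1.118513 = $24.58 per troy ounce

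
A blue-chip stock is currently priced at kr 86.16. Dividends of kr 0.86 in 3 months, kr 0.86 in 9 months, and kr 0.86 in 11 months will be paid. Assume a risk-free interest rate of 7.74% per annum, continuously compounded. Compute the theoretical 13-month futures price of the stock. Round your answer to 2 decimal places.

kr 91.03

PV(dividends) I = 0.86·e^(−0.0774·3/12) + 0.86·e^(−0.0774·9/12) + 0.86·e^(−0.0774·11/12)
I = 0.8435 + 0.8115 + 0.8011 = 2.4561
F = (S − I)·e^(rT) = (86.16 − 2.4561) · e^(0.0774·13/12)
= 83.7039 · e^0.083850 = 83.7039 × 1.087466 = kr 91.03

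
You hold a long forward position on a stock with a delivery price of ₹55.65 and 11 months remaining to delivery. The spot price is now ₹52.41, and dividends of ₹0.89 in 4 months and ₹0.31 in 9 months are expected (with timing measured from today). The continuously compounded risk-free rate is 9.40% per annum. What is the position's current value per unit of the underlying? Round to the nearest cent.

₹0.20

PV(remaining dividends) I = 0.89·e^(−0.0940·4/12) + 0.31·e^(−0.0940·9/12) = 1.1514
Current forward F = (S − I)·e^(rT) = (52.41 − 1.1514)·e^(0.0940·11/12) = 51.2586 × 1.089988 = 55.8713
Value (long) = (F − K)·e^(−rT) = (55.8713 − 55.65) × 0.917441 = 0.2030
Value = ₹0.20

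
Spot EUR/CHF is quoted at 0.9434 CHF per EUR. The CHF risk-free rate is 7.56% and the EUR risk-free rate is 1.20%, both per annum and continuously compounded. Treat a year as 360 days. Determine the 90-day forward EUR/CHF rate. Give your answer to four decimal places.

F = S·e^((r_CHF − r_EUR)T) = 0.9434 · e^((0.0756 − 0.0120) × 90/360)
= 0.9434 · e^0.015900 = 0.9434 × 1.016027
F = 0.9585 CHF per EUR

0.9585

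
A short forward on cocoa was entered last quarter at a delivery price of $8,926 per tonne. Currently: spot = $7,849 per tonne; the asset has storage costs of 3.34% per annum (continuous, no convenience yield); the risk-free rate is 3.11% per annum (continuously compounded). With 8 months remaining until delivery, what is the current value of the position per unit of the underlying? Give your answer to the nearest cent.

$717.11 per tonne

Current fair forward for the remaining 8 months: F = S·e^((r + u)·T), (r + u) = 0.0311 + 0.0334 = 0.0645
F = 7849 · e^(0.0645 × 8/12) = 7849 × 1.04393789 = 8193.8685
Value of long forward = (F − K)·e^(−rT) = (8193.8685 − 8926) · e^(−0.0311·8/12)
= -732.1315 × 0.97948012 = -717.11
Short position value = −(long value) = $717.11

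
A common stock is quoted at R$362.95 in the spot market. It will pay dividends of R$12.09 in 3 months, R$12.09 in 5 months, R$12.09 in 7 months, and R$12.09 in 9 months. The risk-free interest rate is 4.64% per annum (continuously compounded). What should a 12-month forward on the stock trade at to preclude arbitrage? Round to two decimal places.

R$330.69

PV(dividends) I = 12.09·e^(−0.0464·3/12) + 12.09·e^(−0.0464·5/12) + 12.09·e^(−0.0464·7/12) + 12.09·e^(−0.0464·9/12)
I = 11.9506 + 11.8585 + 11.7672 + 11.6765 = 47.2528
F = (S − I)·e^(rT) = (362.95 − 47.2528) · e^(0.0464·12/12)
= 315.6972 · e^0.046400 = 315.6972 × 1.047493 = R$330.69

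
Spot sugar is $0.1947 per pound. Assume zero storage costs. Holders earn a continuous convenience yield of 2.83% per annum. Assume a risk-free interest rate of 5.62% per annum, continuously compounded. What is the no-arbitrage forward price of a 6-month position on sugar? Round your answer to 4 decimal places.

Net carry = r + u − y = 0.0562 + 0.0000 − 0.0283 = 0.0279
F = S·e^((r+u−y)T) = 0.1947 · e^(0.0279 × 6/12) = 0.1947 · e^0.013950
= 0.1947 × 1.014048 = $0.1974 per pound

$0.1974 per pound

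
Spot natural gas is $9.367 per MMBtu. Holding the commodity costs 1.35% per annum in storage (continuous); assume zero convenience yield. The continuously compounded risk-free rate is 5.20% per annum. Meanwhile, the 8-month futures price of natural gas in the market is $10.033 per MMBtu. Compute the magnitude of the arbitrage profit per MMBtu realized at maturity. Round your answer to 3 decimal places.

Fair futures: F* = S·e^(carry·T), with carry = (r + u) = 0.0520 + 0.0135 = 0.0655
F* = 9.367 · e^(0.0655 × 8/12) = 9.367 · e^0.043667 = 9.367 × 1.044634 = $9.7851
Market $10.033 > fair $9.7851: forward overpriced → cash-and-carry (buy spot, short the forward).
At maturity, profit = |F_mkt − F*| = |10.033 − 9.7851| = $0.248 per MMBtu

$0.248 per MMBtu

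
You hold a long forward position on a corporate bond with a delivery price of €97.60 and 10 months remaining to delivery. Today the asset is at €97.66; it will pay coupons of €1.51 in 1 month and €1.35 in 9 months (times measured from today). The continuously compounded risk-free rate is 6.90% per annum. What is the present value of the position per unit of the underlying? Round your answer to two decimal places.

PV(remaining coupons) I = 1.51·e^(−0.0690·1/12) + 1.35·e^(−0.0690·9/12) = 2.7833
Current forward F = (S − I)·e^(rT) = (97.66 − 2.7833)·e^(0.0690·10/12) = 94.8767 × 1.059185 = 100.4920
Value (long) = (F − K)·e^(−rT) = (100.4920 − 97.60) × 0.944122 = 2.7304
Value = €2.73

€2.73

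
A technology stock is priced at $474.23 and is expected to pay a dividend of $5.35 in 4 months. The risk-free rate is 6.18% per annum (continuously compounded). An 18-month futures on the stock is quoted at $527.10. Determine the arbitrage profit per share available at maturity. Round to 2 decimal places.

$12.56 per share

PV(dividends) I = 5.35·e^(−0.0618·4/12) = 5.2409
Fair futures F* = (S − I)·e^(rT) = (474.23 − 5.2409)·e^0.092700 = 468.9891 × 1.097133 = 514.5434
Market $527.10 > fair 514.5434: forward overpriced → cash-and-carry (borrow at r, buy the stock and collect the dividends, short the forward).
Profit at T = |F_mkt − F*| = |527.10 − 514.5434| = $12.56 per share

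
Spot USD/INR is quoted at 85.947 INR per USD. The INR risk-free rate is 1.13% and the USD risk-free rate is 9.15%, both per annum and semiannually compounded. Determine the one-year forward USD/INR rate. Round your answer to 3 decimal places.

79.482

By covered interest parity, F = S · (1+r_INR/2)^(2T) / (1+r_USD/2)^(2T)
= 85.947 × 1.011332 / 1.093593 = 85.947 × 0.924779
F = 79.482 INR per USD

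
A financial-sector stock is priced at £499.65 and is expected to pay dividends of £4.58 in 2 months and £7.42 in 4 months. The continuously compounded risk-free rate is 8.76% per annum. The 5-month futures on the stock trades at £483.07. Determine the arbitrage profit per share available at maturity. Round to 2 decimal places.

PV(dividends) I = 4.58·e^(−0.0876·2/12) + 7.42·e^(−0.0876·4/12) = 11.7201
Fair futures F* = (S − I)·e^(rT) = (499.65 − 11.7201)·e^0.036500 = 487.9299 × 1.037174 = 506.0682
Market £483.07 < fair 506.0682: forward underpriced → reverse cash-and-carry (short the stock, invest proceeds at r, pay the dividends, go long the forward).
Profit at T = |F_mkt − F*| = |483.07 − 506.0682| = £23.00 per share

£23.00 per share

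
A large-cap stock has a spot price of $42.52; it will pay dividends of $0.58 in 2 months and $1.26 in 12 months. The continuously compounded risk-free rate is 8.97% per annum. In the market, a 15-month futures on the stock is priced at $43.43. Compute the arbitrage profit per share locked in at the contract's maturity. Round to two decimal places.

PV(dividends) I = 0.58·e^(−0.0897·2/12) + 1.26·e^(−0.0897·12/12) = 1.7233
Fair futures F* = (S − I)·e^(rT) = (42.52 − 1.7233)·e^0.112125 = 40.7967 × 1.118653 = 45.6374
Market $43.43 < fair 45.6374: forward underpriced → reverse cash-and-carry (short the stock, invest proceeds at r, pay the dividends, go long the forward).
Profit at T = |F_mkt − F*| = |43.43 − 45.6374| = $2.21 per share

$2.21 per share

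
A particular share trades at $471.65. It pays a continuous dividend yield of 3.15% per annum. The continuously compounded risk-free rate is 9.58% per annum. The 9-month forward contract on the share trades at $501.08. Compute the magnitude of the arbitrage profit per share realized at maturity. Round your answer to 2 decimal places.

$6.13 per share

Fair forward: F* = S·e^(carry·T), with carry = (r − q) = 0.0958 − 0.0315 = 0.0643
F* = 471.65 · e^(0.0643 × 9/12) = 471.65 · e^0.048225 = 471.65 × 1.049407 = $494.9528
Market $501.08 > fair $494.9528: forward overpriced → cash-and-carry (buy spot, short the forward).
At maturity, profit = |F_mkt − F*| = |501.08 − 494.9528| = $6.13 per share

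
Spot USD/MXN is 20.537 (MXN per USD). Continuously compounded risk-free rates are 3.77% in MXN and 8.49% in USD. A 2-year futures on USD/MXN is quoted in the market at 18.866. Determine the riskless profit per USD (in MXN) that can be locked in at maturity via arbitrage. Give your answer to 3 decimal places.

0.179 per USD (in MXN)

Fair futures: F* = S·e^(carry·T), with carry = (r_MXN − r_USD) = 0.0377 − 0.0849 = -0.0472
F* = 20.537 · e^(-0.0472 × 2) = 20.537 · e^-0.094400 = 20.537 × 0.909919 = 18.6870
Market 18.866 > fair 18.6870: forward overpriced → cash-and-carry (buy spot, short the forward).
At maturity, profit = |F_mkt − F*| = |18.866 − 18.6870| = 0.179 per USD (in MXN)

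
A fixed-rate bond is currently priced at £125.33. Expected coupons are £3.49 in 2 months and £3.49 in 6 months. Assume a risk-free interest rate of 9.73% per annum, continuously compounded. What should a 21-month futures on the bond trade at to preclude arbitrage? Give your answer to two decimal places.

£140.58

PV(coupons) I = 3.49·e^(−0.0973·2/12) + 3.49·e^(−0.0973·6/12)
I = 3.4339 + 3.3243 = 6.7582
F = (S − I)·e^(rT) = (125.33 − 6.7582) · e^(0.0973·21/12)
= 118.5718 · e^0.170275 = 118.5718 × 1.185631 = £140.58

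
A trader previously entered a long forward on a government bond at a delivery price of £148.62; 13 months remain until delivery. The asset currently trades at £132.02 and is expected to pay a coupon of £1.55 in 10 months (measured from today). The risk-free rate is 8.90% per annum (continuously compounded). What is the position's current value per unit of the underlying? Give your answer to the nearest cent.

PV(remaining coupons) I = 1.55·e^(−0.0890·10/12) = 1.4392
Current forward F = (S − I)·e^(rT) = (132.02 − 1.4392)·e^(0.0890·13/12) = 130.5808 × 1.101218 = 143.7979
Value (long) = (F − K)·e^(−rT) = (143.7979 − 148.62) × 0.908086 = -4.3789
Value = -£4.38

-£4.38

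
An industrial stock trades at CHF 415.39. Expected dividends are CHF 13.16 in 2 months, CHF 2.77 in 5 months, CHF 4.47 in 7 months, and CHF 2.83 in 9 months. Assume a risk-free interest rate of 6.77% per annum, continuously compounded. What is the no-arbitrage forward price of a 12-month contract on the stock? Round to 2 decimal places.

PV(dividends) I = 13.16·e^(−0.0677·2/12) + 2.77·e^(−0.0677·5/12) + 4.47·e^(−0.0677·7/12) + 2.83·e^(−0.0677·9/12)
I = 13.0123 + 2.6930 + 4.2969 + 2.6899 = 22.6921
F = (S − I)·e^(rT) = (415.39 − 22.6921) · e^(0.0677·12/12)
= 392.6979 · e^0.067700 = 392.6979 × 1.070044 = CHF 420.20

CHF 420.20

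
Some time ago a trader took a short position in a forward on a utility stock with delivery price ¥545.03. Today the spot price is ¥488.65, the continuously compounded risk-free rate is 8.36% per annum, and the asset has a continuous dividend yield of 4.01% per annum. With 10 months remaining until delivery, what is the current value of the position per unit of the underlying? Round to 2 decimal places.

Current fair forward for the remaining 10 months: F = S·e^((r − q)·T), (r − q) = 0.0836 − 0.0401 = 0.0435
F = 488.65 · e^(0.0435 × 10/12) = 488.65 × 1.036915 = 506.6885
Value of long forward = (F − K)·e^(−rT) = (506.6885 − 545.03) · e^(−0.0836·10/12)
= -38.3415 × 0.932705 = -35.76
Short position value = −(long value) = ¥35.76

¥35.76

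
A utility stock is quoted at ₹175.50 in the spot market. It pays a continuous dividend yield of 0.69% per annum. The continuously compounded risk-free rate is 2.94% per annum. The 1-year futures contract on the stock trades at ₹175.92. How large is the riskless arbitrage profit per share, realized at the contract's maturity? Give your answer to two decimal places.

Fair futures: F* = S·e^(carry·T), with carry = (r − q) = 0.0294 − 0.0069 = 0.0225
F* = 175.50 · e^(0.0225 × 1) = 175.50 · e^0.022500 = 175.50 × 1.022755 = ₹179.4935
Market ₹175.92 < fair ₹179.4935: forward underpriced → reverse cash-and-carry (short spot, go long the forward).
At maturity, profit = |F_mkt − F*| = |175.92 − 179.4935| = ₹3.57 per share

₹3.57 per share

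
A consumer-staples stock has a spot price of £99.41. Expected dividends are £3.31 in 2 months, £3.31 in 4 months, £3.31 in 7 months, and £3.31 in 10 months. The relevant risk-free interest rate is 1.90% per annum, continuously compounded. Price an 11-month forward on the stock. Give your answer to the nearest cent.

£87.81

PV(dividends) I = 3.31·e^(−0.0190·2/12) + 3.31·e^(−0.0190·4/12) + 3.31·e^(−0.0190·7/12) + 3.31·e^(−0.0190·10/12)
I = 3.2995 + 3.2891 + 3.2735 + 3.2580 = 13.1201
F = (S − I)·e^(rT) = (99.41 − 13.1201) · e^(0.0190·11/12)
= 86.2899 · e^0.017417 = 86.2899 × 1.017570 = £87.81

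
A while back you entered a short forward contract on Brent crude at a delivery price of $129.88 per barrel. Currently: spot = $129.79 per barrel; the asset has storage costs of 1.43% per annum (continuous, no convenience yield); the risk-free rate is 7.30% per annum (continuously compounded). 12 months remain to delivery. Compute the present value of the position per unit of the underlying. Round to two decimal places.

-$10.92 per barrel

Current fair forward for the remaining 12 months: F = S·e^((r + u)·T), (r + u) = 0.0730 + 0.0143 = 0.0873
F = 129.79 · e^(0.0873 × 12/12) = 129.79 × 1.091224 = 141.6300
Value of long forward = (F − K)·e^(−rT) = (141.6300 − 129.88) · e^(−0.0730·12/12)
= 11.7500 × 0.929601 = 10.92
Short position value = −(long value) = -$10.92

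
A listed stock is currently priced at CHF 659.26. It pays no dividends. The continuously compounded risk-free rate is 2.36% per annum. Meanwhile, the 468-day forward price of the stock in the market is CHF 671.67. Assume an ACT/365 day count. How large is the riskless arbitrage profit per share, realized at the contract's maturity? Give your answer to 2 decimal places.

CHF 7.84 per share

Fair forward: F* = S·e^(carry·T), with carry = r = 0.0236
F* = 659.26 · e^(0.0236 × 468/365) = 659.26 · e^0.030260 = 659.26 × 1.030722 = CHF 679.5138
Market CHF 671.67 < fair CHF 679.5138: forward underpriced → reverse cash-and-carry (short spot, go long the forward).
At maturity, profit = |F_mkt − F*| = |671.67 − 679.5138| = CHF 7.84 per share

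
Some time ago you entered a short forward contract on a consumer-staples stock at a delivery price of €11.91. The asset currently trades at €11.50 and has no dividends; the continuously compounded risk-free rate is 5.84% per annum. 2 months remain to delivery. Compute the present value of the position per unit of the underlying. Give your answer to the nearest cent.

Current fair forward for the remaining 2 months: F = S·e^(r·T), r = 0.0584
F = 11.50 · e^(0.0584 × 2/12) = 11.50 × 1.009781 = 11.6125
Value of long forward = (F − K)·e^(−rT) = (11.6125 − 11.91) · e^(−0.0584·2/12)
= -0.2975 × 0.990314 = -0.29
Short position value = −(long value) = €0.29

€0.29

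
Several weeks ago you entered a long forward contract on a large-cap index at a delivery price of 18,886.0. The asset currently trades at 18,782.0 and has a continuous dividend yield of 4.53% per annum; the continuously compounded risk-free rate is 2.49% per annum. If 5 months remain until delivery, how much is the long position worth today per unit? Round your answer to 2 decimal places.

Current fair forward for the remaining 5 months: F = S·e^((r − q)·T), (r − q) = 0.0249 − 0.0453 = -0.0204
F = 18782.0 · e^(-0.0204 × 5/12) = 18782.0 × 0.99153602 = 18623.0295
Value of long forward = (F − K)·e^(−rT) = (18623.0295 − 18886.0) · e^(−0.0249·5/12)
= -262.9705 × 0.98967863 = -260.26

-260.26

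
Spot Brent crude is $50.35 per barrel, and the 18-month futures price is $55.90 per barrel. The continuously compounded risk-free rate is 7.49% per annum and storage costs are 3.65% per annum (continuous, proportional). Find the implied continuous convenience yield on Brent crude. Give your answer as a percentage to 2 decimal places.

4.17%

F = S·e^((r+u−y)T) ⇒ (r+u−y) = ln(F/S)/T
ln(55.90/50.35) = 0.104566; /T ⇒ 0.069711
y = r + u − ln(F/S)/T = 0.0749 + 0.0365 − 0.069711 = 0.041689
y = 4.17%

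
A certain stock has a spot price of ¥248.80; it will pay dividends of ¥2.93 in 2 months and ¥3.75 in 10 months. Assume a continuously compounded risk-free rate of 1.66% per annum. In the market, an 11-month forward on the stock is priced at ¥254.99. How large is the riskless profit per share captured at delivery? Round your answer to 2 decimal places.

¥9.10 per share

PV(dividends) I = 2.93·e^(−0.0166·2/12) + 3.75·e^(−0.0166·10/12) = 6.6204
Fair forward F* = (S − I)·e^(rT) = (248.80 − 6.6204)·e^0.015217 = 242.1796 × 1.015333 = 245.8929
Market ¥254.99 > fair 245.8929: forward overpriced → cash-and-carry (borrow at r, buy the stock and collect the dividends, short the forward).
Profit at T = |F_mkt − F*| = |254.99 − 245.8929| = ¥9.10 per share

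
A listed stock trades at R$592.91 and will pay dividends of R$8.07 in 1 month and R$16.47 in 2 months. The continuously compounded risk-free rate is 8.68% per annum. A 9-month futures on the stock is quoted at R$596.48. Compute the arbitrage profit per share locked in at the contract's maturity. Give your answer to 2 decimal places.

R$10.44 per share

PV(dividends) I = 8.07·e^(−0.0868·1/12) + 16.47·e^(−0.0868·2/12) = 24.2453
Fair futures F* = (S − I)·e^(rT) = (592.91 − 24.2453)·e^0.065100 = 568.6647 × 1.067266 = 606.9165
Market R$596.48 < fair 606.9165: forward underpriced → reverse cash-and-carry (short the stock, invest proceeds at r, pay the dividends, go long the forward).
Profit at T = |F_mkt − F*| = |596.48 − 606.9165| = R$10.44 per share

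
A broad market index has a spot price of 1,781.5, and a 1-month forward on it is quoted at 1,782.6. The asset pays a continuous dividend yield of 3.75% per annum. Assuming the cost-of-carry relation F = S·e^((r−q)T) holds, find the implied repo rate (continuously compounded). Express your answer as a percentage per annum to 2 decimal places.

4.49%

From F = S·e^((r−q)T): (r − q) = ln(F/S)/T
ln(1782.6/1781.5) = ln(1.000617) = 0.000617
(r − q) = 0.000617 / (1/12) = 0.007404
r = ln(F/S)/T + q = 0.007404 + 0.0375 = 0.044904
r = 4.49%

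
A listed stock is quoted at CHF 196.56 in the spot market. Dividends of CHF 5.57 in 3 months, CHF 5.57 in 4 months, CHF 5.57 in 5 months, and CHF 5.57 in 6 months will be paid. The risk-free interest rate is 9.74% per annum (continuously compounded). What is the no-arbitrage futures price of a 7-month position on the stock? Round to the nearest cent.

PV(dividends) I = 5.57·e^(−0.0974·3/12) + 5.57·e^(−0.0974·4/12) + 5.57·e^(−0.0974·5/12) + 5.57·e^(−0.0974·6/12)
I = 5.4360 + 5.3921 + 5.3485 + 5.3052 = 21.4818
F = (S − I)·e^(rT) = (196.56 − 21.4818) · e^(0.0974·7/12)
= 175.0782 · e^0.056817 = 175.0782 × 1.058462 = CHF 185.31

CHF 185.31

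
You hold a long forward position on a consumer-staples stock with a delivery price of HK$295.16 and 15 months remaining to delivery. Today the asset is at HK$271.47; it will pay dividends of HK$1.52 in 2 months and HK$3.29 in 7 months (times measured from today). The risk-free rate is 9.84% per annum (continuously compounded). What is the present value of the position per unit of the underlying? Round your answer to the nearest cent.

PV(remaining dividends) I = 1.52·e^(−0.0984·2/12) + 3.29·e^(−0.0984·7/12) = 4.6017
Current forward F = (S − I)·e^(rT) = (271.47 − 4.6017)·e^(0.0984·15/12) = 266.8683 × 1.130884 = 301.7971
Value (long) = (F − K)·e^(−rT) = (301.7971 − 295.16) × 0.884264 = 5.8689
Value = HK$5.87

HK$5.87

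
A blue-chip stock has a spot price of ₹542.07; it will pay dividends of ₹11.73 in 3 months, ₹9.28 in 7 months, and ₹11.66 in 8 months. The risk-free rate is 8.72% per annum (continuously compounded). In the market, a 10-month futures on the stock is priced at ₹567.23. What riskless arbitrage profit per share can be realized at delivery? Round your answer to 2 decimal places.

₹17.96 per share

PV(dividends) I = 11.73·e^(−0.0872·3/12) + 9.28·e^(−0.0872·7/12) + 11.66·e^(−0.0872·8/12) = 31.2983
Fair futures F* = (S − I)·e^(rT) = (542.07 − 31.2983)·e^0.072667 = 510.7717 × 1.075372 = 549.2696
Market ₹567.23 > fair 549.2696: forward overpriced → cash-and-carry (borrow at r, buy the stock and collect the dividends, short the forward).
Profit at T = |F_mkt − F*| = |567.23 − 549.2696| = ₹17.96 per share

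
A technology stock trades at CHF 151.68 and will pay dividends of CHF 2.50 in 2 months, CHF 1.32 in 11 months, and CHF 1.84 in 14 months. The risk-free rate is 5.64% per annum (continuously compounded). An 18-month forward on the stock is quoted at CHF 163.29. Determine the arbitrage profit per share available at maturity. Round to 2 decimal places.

CHF 4.15 per share

PV(dividends) I = 2.50·e^(−0.0564·2/12) + 1.32·e^(−0.0564·11/12) + 1.84·e^(−0.0564·14/12) = 5.4529
Fair forward F* = (S − I)·e^(rT) = (151.68 − 5.4529)·e^0.084600 = 146.2271 × 1.088282 = 159.1363
Market CHF 163.29 > fair 159.1363: forward overpriced → cash-and-carry (borrow at r, buy the stock and collect the dividends, short the forward).
Profit at T = |F_mkt − F*| = |163.29 − 159.1363| = CHF 4.15 per share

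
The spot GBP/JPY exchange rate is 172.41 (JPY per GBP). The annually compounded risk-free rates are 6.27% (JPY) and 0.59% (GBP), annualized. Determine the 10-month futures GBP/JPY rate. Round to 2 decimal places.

By covered interest parity, F = S · (1+r_JPY)^T / (1+r_GBP)^T
= 172.41 × 1.051983 / 1.004914 = 172.41 × 1.046839
F = 180.49 JPY per GBP

180.49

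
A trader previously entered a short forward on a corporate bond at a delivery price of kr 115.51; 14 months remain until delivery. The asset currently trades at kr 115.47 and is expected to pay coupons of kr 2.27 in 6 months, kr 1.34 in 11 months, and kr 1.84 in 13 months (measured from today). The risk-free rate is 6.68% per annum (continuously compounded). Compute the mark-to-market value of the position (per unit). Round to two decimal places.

PV(remaining coupons) I = 2.27·e^(−0.0668·6/12) + 1.34·e^(−0.0668·11/12) + 1.84·e^(−0.0668·13/12) = 5.1674
Current forward F = (S − I)·e^(rT) = (115.47 − 5.1674)·e^(0.0668·14/12) = 110.3026 × 1.081051 = 119.2427
Value (long) = (F − K)·e^(−rT) = (119.2427 − 115.51) × 0.925026 = 3.4528
Short position value = −(long value) = -kr 3.45

-kr 3.45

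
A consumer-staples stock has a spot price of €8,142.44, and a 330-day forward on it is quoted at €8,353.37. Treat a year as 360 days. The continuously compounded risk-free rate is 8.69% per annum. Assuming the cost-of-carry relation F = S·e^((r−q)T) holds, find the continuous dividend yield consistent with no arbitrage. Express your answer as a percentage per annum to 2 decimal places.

From F = S·e^((r−q)T): (r − q) = ln(F/S)/T
ln(8353.37/8142.44) = ln(1.025905) = 0.025575
(r − q) = 0.025575 / (330/360) = 0.027900
q = r − ln(F/S)/T = 0.0869 − 0.027900 = 0.059000
q = 5.90%

5.90%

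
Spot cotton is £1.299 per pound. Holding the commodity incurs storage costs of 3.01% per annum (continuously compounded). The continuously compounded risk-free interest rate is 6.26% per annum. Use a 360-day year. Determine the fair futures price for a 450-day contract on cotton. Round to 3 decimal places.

£1.459 per pound

Net carry = r + u − y = 0.0626 + 0.0301 − 0.0000 = 0.0927
F = S·e^((r+u−y)T) = 1.299 · e^(0.0927 × 450/360) = 1.299 · e^0.115875
= 1.299 × 1.122856 = £1.459 per pound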